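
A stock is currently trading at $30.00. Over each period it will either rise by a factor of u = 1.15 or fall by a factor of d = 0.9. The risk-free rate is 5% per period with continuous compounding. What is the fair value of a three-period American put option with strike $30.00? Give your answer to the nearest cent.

$1.29

Risk-neutral probability p = (e^0.05 − 0.9)/(1.15 − 0.9) = 0.1513/0.2500 = 0.6051
Terminal stock prices: S_uuu = 45.63, S_uud = 35.71, S_udd = 27.95, S_ddd = 21.87
Terminal payoffs (K − S): max(-15.63, 0) = 0, max(-5.707, 0) = 0, max(2.055, 0) = 2.055, max(8.13, 0) = 8.13
Node uu (S = 39.67): continuation = e^(−0.05)·[0.6051·0.0000 + 0.3949·0.0000] = 0.0000; exercise value = 0.0000 ≤ continuation, so V_uu = 0.0000
Node ud (S = 31.05): continuation = e^(−0.05)·[0.6051·0.0000 + 0.3949·2.0550] = 0.7720; exercise value = 0.0000 ≤ continuation, so V_ud = 0.7720
Node dd (S = 24.3): continuation = e^(−0.05)·[0.6051·2.0550 + 0.3949·8.1300] = 4.2369; exercise value = 5.7000 > continuation, so V_dd = 5.7000 (exercise)
Node u (S = 34.5): continuation = e^(−0.05)·[0.6051·0.0000 + 0.3949·0.7720] = 0.2900; exercise value = 0.0000 ≤ continuation, so V_u = 0.2900
Node d (S = 27): continuation = e^(−0.05)·[0.6051·0.7720 + 0.3949·5.7000] = 2.5856; exercise value = 3.0000 > continuation, so V_d = 3.0000 (exercise)
Node 0 (S = 30): continuation = e^(−0.05)·[0.6051·0.2900 + 0.3949·3.0000] = 1.2939; exercise value = 0.0000 ≤ continuation, so V_0 = 1.2939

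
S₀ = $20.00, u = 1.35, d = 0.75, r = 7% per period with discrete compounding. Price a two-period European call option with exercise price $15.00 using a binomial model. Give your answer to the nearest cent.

$7.61

Risk-neutral probability p = (1 + 0.07 − 0.75)/(1.35 − 0.75) = 0.3200/0.6000 = 0.5333
Terminal stock prices: S_uu = 36.45, S_ud = 20.25, S_dd = 11.25
Terminal payoffs (S − K): max(21.45, 0) = 21.45, max(5.25, 0) = 5.25, max(-3.75, 0) = 0
Node u (S = 27): V_u = 1/1.07·[0.5333·21.4500 + 0.4667·5.2500] = 12.9813
Node d (S = 15): V_d = 1/1.07·[0.5333·5.2500 + 0.4667·0.0000] = 2.6168
Node 0 (S = 20): V_0 = 1/1.07·[0.5333·12.9813 + 0.4667·2.6168] = 7.6117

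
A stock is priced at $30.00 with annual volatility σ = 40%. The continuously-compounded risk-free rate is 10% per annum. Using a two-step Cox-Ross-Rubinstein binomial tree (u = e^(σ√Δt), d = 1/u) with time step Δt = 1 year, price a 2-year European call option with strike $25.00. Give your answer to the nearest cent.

CRR parameters: u = e^(σ√Δt) = e^(0.4·√1) = 1.4918, d = 1/u = 0.6703
Per-period rate: rΔt = 0.1·1 = 0.1, so R = e^0.1 = 1.1052
Risk-neutral probability p = (e^0.1 − 0.6703)/(1.4918 − 0.6703) = 0.4349/0.8215 = 0.5293
Terminal stock prices: S_uu = 66.77, S_ud = 30, S_dd = 13.48
Terminal payoffs (S − K): max(41.77, 0) = 41.77, max(5, 0) = 5, max(-11.52, 0) = 0
Node u (S = 44.75): V_u = e^(−0.1)·[0.5293·41.7662 + 0.4707·5.0000] = 22.1338
Node d (S = 20.11): V_d = e^(−0.1)·[0.5293·5.0000 + 0.4707·0.0000] = 2.3948
Node 0 (S = 30): V_0 = e^(−0.1)·[0.5293·22.1338 + 0.4707·2.3948] = 11.6211

$11.62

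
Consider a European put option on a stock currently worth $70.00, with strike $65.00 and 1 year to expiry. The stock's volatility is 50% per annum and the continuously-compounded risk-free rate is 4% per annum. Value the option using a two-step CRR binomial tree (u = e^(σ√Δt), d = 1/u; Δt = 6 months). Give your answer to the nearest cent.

CRR parameters: u = e^(σ√Δt) = e^(0.5·√0.5) = 1.4241, d = 1/u = 0.7022
Per-period rate: rΔt = 0.04·0.5 = 0.02, so R = e^0.02 = 1.0202
Risk-neutral probability p = (e^0.02 − 0.7022)/(1.4241 − 0.7022) = 0.3180/0.7219 = 0.4405
Terminal stock prices: S_uu = 142, S_ud = 70, S_dd = 34.51
Terminal payoffs (K − S): max(-76.97, 0) = 0, max(-5, 0) = 0, max(30.49, 0) = 30.49
Node u (S = 99.69): V_u = e^(−0.02)·[0.4405·0.0000 + 0.5595·0.0000] = 0.0000
Node d (S = 49.15): V_d = e^(−0.02)·[0.4405·0.0000 + 0.5595·30.4852] = 16.7186
Node 0 (S = 70): V_0 = e^(−0.02)·[0.4405·0.0000 + 0.5595·16.7186] = 9.1688

$9.17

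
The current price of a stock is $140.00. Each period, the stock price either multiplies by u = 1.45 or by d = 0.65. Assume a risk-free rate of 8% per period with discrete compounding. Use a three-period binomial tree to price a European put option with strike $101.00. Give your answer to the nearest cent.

Risk-neutral probability p = (1 + 0.08 − 0.65)/(1.45 − 0.65) = 0.4300/0.8000 = 0.5375
Terminal stock prices: S_uuu = 426.8, S_uud = 191.3, S_udd = 85.77, S_ddd = 38.45
Terminal payoffs (K − S): max(-325.8, 0) = 0, max(-90.33, 0) = 0, max(15.23, 0) = 15.23, max(62.55, 0) = 62.55
Node uu (S = 294.4): V_uu = 1/1.08·[0.5375·0.0000 + 0.4625·0.0000] = 0.0000
Node ud (S = 132): V_ud = 1/1.08·[0.5375·0.0000 + 0.4625·15.2325] = 6.5232
Node dd (S = 59.15): V_dd = 1/1.08·[0.5375·15.2325 + 0.4625·62.5525] = 34.3685
Node u (S = 203): V_u = 1/1.08·[0.5375·0.0000 + 0.4625·6.5232] = 2.7935
Node d (S = 91): V_d = 1/1.08·[0.5375·6.5232 + 0.4625·34.3685] = 17.9645
Node 0 (S = 140): V_0 = 1/1.08·[0.5375·2.7935 + 0.4625·17.9645] = 9.0834

$9.08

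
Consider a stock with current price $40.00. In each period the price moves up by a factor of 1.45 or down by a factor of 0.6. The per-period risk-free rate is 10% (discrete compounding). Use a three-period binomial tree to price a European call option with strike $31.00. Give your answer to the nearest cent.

Risk-neutral probability p = (1 + 0.1 − 0.6)/(1.45 − 0.6) = 0.5000/0.8500 = 0.5882
Terminal stock prices: S_uuu = 121.9, S_uud = 50.46, S_udd = 20.88, S_ddd = 8.64
Terminal payoffs (S − K): max(90.94, 0) = 90.94, max(19.46, 0) = 19.46, max(-10.12, 0) = 0, max(-22.36, 0) = 0
Node uu (S = 84.1): V_uu = 1/1.1·[0.5882·90.9450 + 0.4118·19.4600] = 55.9182
Node ud (S = 34.8): V_ud = 1/1.1·[0.5882·19.4600 + 0.4118·0.0000] = 10.4064
Node dd (S = 14.4): V_dd = 1/1.1·[0.5882·0.0000 + 0.4118·0.0000] = 0.0000
Node u (S = 58): V_u = 1/1.1·[0.5882·55.9182 + 0.4118·10.4064] = 33.7982
Node d (S = 24): V_d = 1/1.1·[0.5882·10.4064 + 0.4118·0.0000] = 5.5649
Node 0 (S = 40): V_0 = 1/1.1·[0.5882·33.7982 + 0.4118·5.5649] = 20.1570

$20.16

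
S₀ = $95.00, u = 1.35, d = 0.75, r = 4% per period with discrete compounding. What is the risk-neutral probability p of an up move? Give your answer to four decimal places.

p = 0.4833

Risk-neutral probability p = (1 + 0.04 − 0.75)/(1.35 − 0.75) = 0.2900/0.6000 = 0.4833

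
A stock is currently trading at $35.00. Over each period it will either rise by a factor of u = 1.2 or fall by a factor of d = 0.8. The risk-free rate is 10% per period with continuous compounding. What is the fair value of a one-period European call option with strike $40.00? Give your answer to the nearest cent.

$1.38

Risk-neutral probability p = (e^0.1 − 0.8)/(1.2 − 0.8) = 0.3052/0.4000 = 0.7629
Terminal stock prices: S_u = 42, S_d = 28
Terminal payoffs (S − K): max(2, 0) = 2, max(-12, 0) = 0
Node 0 (S = 35): V_0 = e^(−0.1)·[0.7629·2.0000 + 0.2371·0.0000] = 1.3807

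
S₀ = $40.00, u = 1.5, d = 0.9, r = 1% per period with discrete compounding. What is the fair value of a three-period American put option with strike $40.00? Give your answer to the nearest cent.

Risk-neutral probability p = (1 + 0.01 − 0.9)/(1.5 − 0.9) = 0.1100/0.6000 = 0.1833
Terminal stock prices: S_uuu = 135, S_uud = 81, S_udd = 48.6, S_ddd = 29.16
Terminal payoffs (K − S): max(-95, 0) = 0, max(-41, 0) = 0, max(-8.6, 0) = 0, max(10.84, 0) = 10.84
Node uu (S = 90): continuation = 1/1.01·[0.1833·0.0000 + 0.8167·0.0000] = 0.0000; exercise value = 0.0000 ≤ continuation, so V_uu = 0.0000
Node ud (S = 54): continuation = 1/1.01·[0.1833·0.0000 + 0.8167·0.0000] = 0.0000; exercise value = 0.0000 ≤ continuation, so V_ud = 0.0000
Node dd (S = 32.4): continuation = 1/1.01·[0.1833·0.0000 + 0.8167·10.8400] = 8.7650; exercise value = 7.6000 ≤ continuation, so V_dd = 8.7650
Node u (S = 60): continuation = 1/1.01·[0.1833·0.0000 + 0.8167·0.0000] = 0.0000; exercise value = 0.0000 ≤ continuation, so V_u = 0.0000
Node d (S = 36): continuation = 1/1.01·[0.1833·0.0000 + 0.8167·8.7650] = 7.0872; exercise value = 4.0000 ≤ continuation, so V_d = 7.0872
Node 0 (S = 40): continuation = 1/1.01·[0.1833·0.0000 + 0.8167·7.0872] = 5.7306; exercise value = 0.0000 ≤ continuation, so V_0 = 5.7306

$5.73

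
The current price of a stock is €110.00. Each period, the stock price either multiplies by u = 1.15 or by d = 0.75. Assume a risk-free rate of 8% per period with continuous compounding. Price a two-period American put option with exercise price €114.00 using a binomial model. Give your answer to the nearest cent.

€7.11

Risk-neutral probability p = (e^0.08 − 0.75)/(1.15 − 0.75) = 0.3333/0.4000 = 0.8332
Terminal stock prices: S_uu = 145.5, S_ud = 94.87, S_dd = 61.88
Terminal payoffs (K − S): max(-31.47, 0) = 0, max(19.13, 0) = 19.13, max(52.12, 0) = 52.12
Node u (S = 126.5): continuation = e^(−0.08)·[0.8332·0.0000 + 0.1668·19.1250] = 2.9445; exercise value = 0.0000 ≤ continuation, so V_u = 2.9445
Node d (S = 82.5): continuation = e^(−0.08)·[0.8332·19.1250 + 0.1668·52.1250] = 22.7353; exercise value = 31.5000 > continuation, so V_d = 31.5000 (exercise)
Node 0 (S = 110): continuation = e^(−0.08)·[0.8332·2.9445 + 0.1668·31.5000] = 7.1145; exercise value = 4.0000 ≤ continuation, so V_0 = 7.1145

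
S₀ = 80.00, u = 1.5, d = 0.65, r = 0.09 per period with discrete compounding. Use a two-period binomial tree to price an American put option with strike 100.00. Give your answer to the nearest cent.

Risk-neutral probability p = (1 + 0.09 − 0.65)/(1.5 − 0.65) = 0.4400/0.8500 = 0.5176
Terminal stock prices: S_uu = 180, S_ud = 78, S_dd = 33.8
Terminal payoffs (K − S): max(-80, 0) = 0, max(22, 0) = 22, max(66.2, 0) = 66.2
Node u (S = 120): continuation = 1/1.09·[0.5176·0.0000 + 0.4824·22.0000] = 9.7356; exercise value = 0.0000 ≤ continuation, so V_u = 9.7356
Node d (S = 52): continuation = 1/1.09·[0.5176·22.0000 + 0.4824·66.2000] = 39.7431; exercise value = 48.0000 > continuation, so V_d = 48.0000 (exercise)
Node 0 (S = 80): continuation = 1/1.09·[0.5176·9.7356 + 0.4824·48.0000] = 25.8647; exercise value = 20.0000 ≤ continuation, so V_0 = 25.8647

25.86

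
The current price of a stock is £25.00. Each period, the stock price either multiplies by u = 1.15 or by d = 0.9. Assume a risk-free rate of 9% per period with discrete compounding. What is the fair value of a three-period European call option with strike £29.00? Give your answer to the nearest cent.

£3.30

Risk-neutral probability p = (1 + 0.09 − 0.9)/(1.15 − 0.9) = 0.1900/0.2500 = 0.7600
Terminal stock prices: S_uuu = 38.02, S_uud = 29.76, S_udd = 23.29, S_ddd = 18.23
Terminal payoffs (S − K): max(9.022, 0) = 9.022, max(0.7562, 0) = 0.7562, max(-5.713, 0) = 0, max(-10.77, 0) = 0
Node uu (S = 33.06): V_uu = 1/1.09·[0.7600·9.0219 + 0.2400·0.7562] = 6.4570
Node ud (S = 25.87): V_ud = 1/1.09·[0.7600·0.7562 + 0.2400·0.0000] = 0.5273
Node dd (S = 20.25): V_dd = 1/1.09·[0.7600·0.0000 + 0.2400·0.0000] = 0.0000
Node u (S = 28.75): V_u = 1/1.09·[0.7600·6.4570 + 0.2400·0.5273] = 4.6182
Node d (S = 22.5): V_d = 1/1.09·[0.7600·0.5273 + 0.2400·0.0000] = 0.3677
Node 0 (S = 25): V_0 = 1/1.09·[0.7600·4.6182 + 0.2400·0.3677] = 3.3010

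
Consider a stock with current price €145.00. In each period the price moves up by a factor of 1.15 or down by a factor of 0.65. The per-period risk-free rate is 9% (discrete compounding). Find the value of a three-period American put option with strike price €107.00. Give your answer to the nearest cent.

€1.76

Risk-neutral probability p = (1 + 0.09 − 0.65)/(1.15 − 0.65) = 0.4400/0.5000 = 0.8800
Terminal stock prices: S_uuu = 220.5, S_uud = 124.6, S_udd = 70.45, S_ddd = 39.82
Terminal payoffs (K − S): max(-113.5, 0) = 0, max(-17.65, 0) = 0, max(36.55, 0) = 36.55, max(67.18, 0) = 67.18
Node uu (S = 191.8): continuation = 1/1.09·[0.8800·0.0000 + 0.1200·0.0000] = 0.0000; exercise value = 0.0000 ≤ continuation, so V_uu = 0.0000
Node ud (S = 108.4): continuation = 1/1.09·[0.8800·0.0000 + 0.1200·36.5481] = 4.0236; exercise value = 0.0000 ≤ continuation, so V_ud = 4.0236
Node dd (S = 61.26): continuation = 1/1.09·[0.8800·36.5481 + 0.1200·67.1794] = 36.9026; exercise value = 45.7375 > continuation, so V_dd = 45.7375 (exercise)
Node u (S = 166.8): continuation = 1/1.09·[0.8800·0.0000 + 0.1200·4.0236] = 0.4430; exercise value = 0.0000 ≤ continuation, so V_u = 0.4430
Node d (S = 94.25): continuation = 1/1.09·[0.8800·4.0236 + 0.1200·45.7375] = 8.2838; exercise value = 12.7500 > continuation, so V_d = 12.7500 (exercise)
Node 0 (S = 145): continuation = 1/1.09·[0.8800·0.4430 + 0.1200·12.7500] = 1.7613; exercise value = 0.0000 ≤ continuation, so V_0 = 1.7613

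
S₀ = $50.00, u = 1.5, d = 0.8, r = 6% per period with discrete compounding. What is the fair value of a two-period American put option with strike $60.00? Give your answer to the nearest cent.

$11.86

Risk-neutral probability p = (1 + 0.06 − 0.8)/(1.5 − 0.8) = 0.2600/0.7000 = 0.3714
Terminal stock prices: S_uu = 112.5, S_ud = 60, S_dd = 32
Terminal payoffs (K − S): max(-52.5, 0) = 0, max(0, 0) = 0, max(28, 0) = 28
Node u (S = 75): continuation = 1/1.06·[0.3714·0.0000 + 0.6286·0.0000] = 0.0000; exercise value = 0.0000 ≤ continuation, so V_u = 0.0000
Node d (S = 40): continuation = 1/1.06·[0.3714·0.0000 + 0.6286·28.0000] = 16.6038; exercise value = 20.0000 > continuation, so V_d = 20.0000 (exercise)
Node 0 (S = 50): continuation = 1/1.06·[0.3714·0.0000 + 0.6286·20.0000] = 11.8598; exercise value = 10.0000 ≤ continuation, so V_0 = 11.8598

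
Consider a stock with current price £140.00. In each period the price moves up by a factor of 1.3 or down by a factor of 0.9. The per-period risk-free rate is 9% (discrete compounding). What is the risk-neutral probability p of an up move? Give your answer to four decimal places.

p = 0.4750

Risk-neutral probability p = (1 + 0.09 − 0.9)/(1.3 − 0.9) = 0.1900/0.4000 = 0.4750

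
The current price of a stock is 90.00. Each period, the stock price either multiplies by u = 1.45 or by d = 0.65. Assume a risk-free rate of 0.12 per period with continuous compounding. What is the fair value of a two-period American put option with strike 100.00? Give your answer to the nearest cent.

17.71

Risk-neutral probability p = (e^0.12 − 0.65)/(1.45 − 0.65) = 0.4775/0.8000 = 0.5969
Terminal stock prices: S_uu = 189.2, S_ud = 84.83, S_dd = 38.03
Terminal payoffs (K − S): max(-89.22, 0) = 0, max(15.17, 0) = 15.17, max(61.97, 0) = 61.97
Node u (S = 130.5): continuation = e^(−0.12)·[0.5969·0.0000 + 0.4031·15.1750] = 5.4257; exercise value = 0.0000 ≤ continuation, so V_u = 5.4257
Node d (S = 58.5): continuation = e^(−0.12)·[0.5969·15.1750 + 0.4031·61.9750] = 30.1920; exercise value = 41.5000 > continuation, so V_d = 41.5000 (exercise)
Node 0 (S = 90): continuation = e^(−0.12)·[0.5969·5.4257 + 0.4031·41.5000] = 17.7103; exercise value = 10.0000 ≤ continuation, so V_0 = 17.7103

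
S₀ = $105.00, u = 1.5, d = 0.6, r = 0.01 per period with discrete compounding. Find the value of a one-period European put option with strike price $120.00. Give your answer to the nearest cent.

$30.73

Risk-neutral probability p = (1 + 0.01 − 0.6)/(1.5 − 0.6) = 0.4100/0.9000 = 0.4556
Terminal stock prices: S_u = 157.5, S_d = 63
Terminal payoffs (K − S): max(-37.5, 0) = 0, max(57, 0) = 57
Node 0 (S = 105): V_0 = 1/1.01·[0.4556·0.0000 + 0.5444·57.0000] = 30.7261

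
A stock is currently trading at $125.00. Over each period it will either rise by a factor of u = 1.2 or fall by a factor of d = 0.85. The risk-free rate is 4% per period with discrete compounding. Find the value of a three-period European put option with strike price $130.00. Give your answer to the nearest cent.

$11.06

Risk-neutral probability p = (1 + 0.04 − 0.85)/(1.2 − 0.85) = 0.1900/0.3500 = 0.5429
Terminal stock prices: S_uuu = 216, S_uud = 153, S_udd = 108.4, S_ddd = 76.77
Terminal payoffs (K − S): max(-86, 0) = 0, max(-23, 0) = 0, max(21.63, 0) = 21.63, max(53.23, 0) = 53.23
Node uu (S = 180): V_uu = 1/1.04·[0.5429·0.0000 + 0.4571·0.0000] = 0.0000
Node ud (S = 127.5): V_ud = 1/1.04·[0.5429·0.0000 + 0.4571·21.6250] = 9.5055
Node dd (S = 90.31): V_dd = 1/1.04·[0.5429·21.6250 + 0.4571·53.2344] = 34.6875
Node u (S = 150): V_u = 1/1.04·[0.5429·0.0000 + 0.4571·9.5055] = 4.1782
Node d (S = 106.2): V_d = 1/1.04·[0.5429·9.5055 + 0.4571·34.6875] = 20.2089
Node 0 (S = 125): V_0 = 1/1.04·[0.5429·4.1782 + 0.4571·20.2089] = 11.0640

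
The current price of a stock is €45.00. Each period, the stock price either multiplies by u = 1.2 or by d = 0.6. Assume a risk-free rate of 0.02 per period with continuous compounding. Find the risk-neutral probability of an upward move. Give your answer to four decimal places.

Risk-neutral probability p = (e^0.02 − 0.6)/(1.2 − 0.6) = 0.4202/0.6000 = 0.7003

p = 0.7003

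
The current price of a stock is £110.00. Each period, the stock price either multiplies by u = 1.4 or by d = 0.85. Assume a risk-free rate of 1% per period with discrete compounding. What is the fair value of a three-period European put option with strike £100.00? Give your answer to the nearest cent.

£11.23

Risk-neutral probability p = (1 + 0.01 − 0.85)/(1.4 − 0.85) = 0.1600/0.5500 = 0.2909
Terminal stock prices: S_uuu = 301.8, S_uud = 183.3, S_udd = 111.3, S_ddd = 67.55
Terminal payoffs (K − S): max(-201.8, 0) = 0, max(-83.26, 0) = 0, max(-11.26, 0) = 0, max(32.45, 0) = 32.45
Node uu (S = 215.6): V_uu = 1/1.01·[0.2909·0.0000 + 0.7091·0.0000] = 0.0000
Node ud (S = 130.9): V_ud = 1/1.01·[0.2909·0.0000 + 0.7091·0.0000] = 0.0000
Node dd (S = 79.47): V_dd = 1/1.01·[0.2909·0.0000 + 0.7091·32.4463] = 22.7795
Node u (S = 154): V_u = 1/1.01·[0.2909·0.0000 + 0.7091·0.0000] = 0.0000
Node d (S = 93.5): V_d = 1/1.01·[0.2909·0.0000 + 0.7091·22.7795] = 15.9928
Node 0 (S = 110): V_0 = 1/1.01·[0.2909·0.0000 + 0.7091·15.9928] = 11.2281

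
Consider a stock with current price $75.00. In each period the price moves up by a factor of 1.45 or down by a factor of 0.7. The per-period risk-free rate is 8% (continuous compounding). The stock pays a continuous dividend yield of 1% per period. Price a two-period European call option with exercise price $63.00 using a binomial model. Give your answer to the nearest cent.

Per-period risk-free factor R = e^0.08 = 1.0833; dividend-adjusted growth = e^(0.08−0.01) = 1.0725.
Risk-neutral probability p = (1.0725 − 0.7)/(1.45 − 0.7) = 0.3725/0.7500 = 0.4967
Terminal stock prices: S_uu = 157.7, S_ud = 76.12, S_dd = 36.75
Terminal payoffs (S − K): max(94.69, 0) = 94.69, max(13.12, 0) = 13.12, max(-26.25, 0) = 0
Node u (S = 108.8): V_u = e^(−0.08)·[0.4967·94.6875 + 0.5033·13.1250] = 49.5116
Node d (S = 52.5): V_d = e^(−0.08)·[0.4967·13.1250 + 0.5033·0.0000] = 6.0177
Node 0 (S = 75): V_0 = e^(−0.08)·[0.4967·49.5116 + 0.5033·6.0177] = 25.4966

$25.50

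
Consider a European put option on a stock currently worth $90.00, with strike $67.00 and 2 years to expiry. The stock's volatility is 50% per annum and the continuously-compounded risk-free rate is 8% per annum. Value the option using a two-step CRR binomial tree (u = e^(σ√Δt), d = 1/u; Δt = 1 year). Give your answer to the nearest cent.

$8.50

CRR parameters: u = e^(σ√Δt) = e^(0.5·√1) = 1.6487, d = 1/u = 0.6065
Per-period rate: rΔt = 0.08·1 = 0.08, so R = e^0.08 = 1.0833
Risk-neutral probability p = (e^0.08 − 0.6065)/(1.6487 − 0.6065) = 0.4768/1.0422 = 0.4575
Terminal stock prices: S_uu = 244.6, S_ud = 90, S_dd = 33.11
Terminal payoffs (K − S): max(-177.6, 0) = 0, max(-23, 0) = 0, max(33.89, 0) = 33.89
Node u (S = 148.4): V_u = e^(−0.08)·[0.4575·0.0000 + 0.5425·0.0000] = 0.0000
Node d (S = 54.59): V_d = e^(−0.08)·[0.4575·0.0000 + 0.5425·33.8909] = 16.9736
Node 0 (S = 90): V_0 = e^(−0.08)·[0.4575·0.0000 + 0.5425·16.9736] = 8.5009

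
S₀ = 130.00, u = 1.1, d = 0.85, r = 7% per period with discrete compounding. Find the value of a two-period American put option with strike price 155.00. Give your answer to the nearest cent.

Risk-neutral probability p = (1 + 0.07 − 0.85)/(1.1 − 0.85) = 0.2200/0.2500 = 0.8800
Terminal stock prices: S_uu = 157.3, S_ud = 121.5, S_dd = 93.92
Terminal payoffs (K − S): max(-2.3, 0) = 0, max(33.45, 0) = 33.45, max(61.08, 0) = 61.08
Node u (S = 143): continuation = 1/1.07·[0.8800·0.0000 + 0.1200·33.4500] = 3.7514; exercise value = 12.0000 > continuation, so V_u = 12.0000 (exercise)
Node d (S = 110.5): continuation = 1/1.07·[0.8800·33.4500 + 0.1200·61.0750] = 34.3598; exercise value = 44.5000 > continuation, so V_d = 44.5000 (exercise)
Node 0 (S = 130): continuation = 1/1.07·[0.8800·12.0000 + 0.1200·44.5000] = 14.8598; exercise value = 25.0000 > continuation, so V_0 = 25.0000 (exercise)

25.00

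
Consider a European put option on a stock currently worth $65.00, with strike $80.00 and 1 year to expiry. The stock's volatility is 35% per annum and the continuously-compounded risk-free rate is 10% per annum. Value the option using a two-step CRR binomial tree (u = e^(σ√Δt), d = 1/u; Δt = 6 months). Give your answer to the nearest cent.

$14.44

CRR parameters: u = e^(σ√Δt) = e^(0.35·√0.5) = 1.2808, d = 1/u = 0.7808
Per-period rate: rΔt = 0.1·0.5 = 0.05, so R = e^0.05 = 1.0513
Risk-neutral probability p = (e^0.05 − 0.7808)/(1.2808 − 0.7808) = 0.2705/0.5000 = 0.5410
Terminal stock prices: S_uu = 106.6, S_ud = 65, S_dd = 39.62
Terminal payoffs (K − S): max(-26.63, 0) = 0, max(15, 0) = 15, max(40.38, 0) = 40.38
Node u (S = 83.25): V_u = e^(−0.05)·[0.5410·0.0000 + 0.4590·15.0000] = 6.5496
Node d (S = 50.75): V_d = e^(−0.05)·[0.5410·15.0000 + 0.4590·40.3769] = 25.3489
Node 0 (S = 65): V_0 = e^(−0.05)·[0.5410·6.5496 + 0.4590·25.3489] = 14.4387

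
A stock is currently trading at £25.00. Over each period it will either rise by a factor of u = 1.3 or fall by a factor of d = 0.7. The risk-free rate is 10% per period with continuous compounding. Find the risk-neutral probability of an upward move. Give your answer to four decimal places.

p = 0.6753

Risk-neutral probability p = (e^0.1 − 0.7)/(1.3 − 0.7) = 0.4052/0.6000 = 0.6753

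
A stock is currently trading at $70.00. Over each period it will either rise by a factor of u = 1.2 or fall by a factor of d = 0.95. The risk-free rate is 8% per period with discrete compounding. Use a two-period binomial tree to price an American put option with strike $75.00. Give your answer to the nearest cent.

Risk-neutral probability p = (1 + 0.08 − 0.95)/(1.2 − 0.95) = 0.1300/0.2500 = 0.5200
Terminal stock prices: S_uu = 100.8, S_ud = 79.8, S_dd = 63.17
Terminal payoffs (K − S): max(-25.8, 0) = 0, max(-4.8, 0) = 0, max(11.83, 0) = 11.83
Node u (S = 84): continuation = 1/1.08·[0.5200·0.0000 + 0.4800·0.0000] = 0.0000; exercise value = 0.0000 ≤ continuation, so V_u = 0.0000
Node d (S = 66.5): continuation = 1/1.08·[0.5200·0.0000 + 0.4800·11.8250] = 5.2556; exercise value = 8.5000 > continuation, so V_d = 8.5000 (exercise)
Node 0 (S = 70): continuation = 1/1.08·[0.5200·0.0000 + 0.4800·8.5000] = 3.7778; exercise value = 5.0000 > continuation, so V_0 = 5.0000 (exercise)

$5.00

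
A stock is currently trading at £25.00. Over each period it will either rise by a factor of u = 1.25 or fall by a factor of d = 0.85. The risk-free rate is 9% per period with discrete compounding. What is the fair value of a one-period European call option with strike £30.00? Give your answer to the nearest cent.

Risk-neutral probability p = (1 + 0.09 − 0.85)/(1.25 − 0.85) = 0.2400/0.4000 = 0.6000
Terminal stock prices: S_u = 31.25, S_d = 21.25
Terminal payoffs (S − K): max(1.25, 0) = 1.25, max(-8.75, 0) = 0
Node 0 (S = 25): V_0 = 1/1.09·[0.6000·1.2500 + 0.4000·0.0000] = 0.6881

£0.69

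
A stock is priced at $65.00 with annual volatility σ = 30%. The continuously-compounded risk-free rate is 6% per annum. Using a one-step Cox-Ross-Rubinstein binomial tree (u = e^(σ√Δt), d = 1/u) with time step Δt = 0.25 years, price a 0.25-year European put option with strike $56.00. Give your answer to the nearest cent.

CRR parameters: u = e^(σ√Δt) = e^(0.3·√0.25) = 1.1618, d = 1/u = 0.8607
Per-period rate: rΔt = 0.06·0.25 = 0.015, so R = e^0.015 = 1.0151
Risk-neutral probability p = (e^0.015 − 0.8607)/(1.1618 − 0.8607) = 0.1544/0.3011 = 0.5128
Terminal stock prices: S_u = 75.52, S_d = 55.95
Terminal payoffs (K − S): max(-19.52, 0) = 0, max(0.05398, 0) = 0.05398
Node 0 (S = 65): V_0 = e^(−0.015)·[0.5128·0.0000 + 0.4872·0.0540] = 0.0259

$0.03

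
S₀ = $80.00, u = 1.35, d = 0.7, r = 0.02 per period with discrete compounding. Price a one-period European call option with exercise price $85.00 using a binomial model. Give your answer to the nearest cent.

$11.10

Risk-neutral probability p = (1 + 0.02 − 0.7)/(1.35 − 0.7) = 0.3200/0.6500 = 0.4923
Terminal stock prices: S_u = 108, S_d = 56
Terminal payoffs (S − K): max(23, 0) = 23, max(-29, 0) = 0
Node 0 (S = 80): V_0 = 1/1.02·[0.4923·23.0000 + 0.5077·0.0000] = 11.1011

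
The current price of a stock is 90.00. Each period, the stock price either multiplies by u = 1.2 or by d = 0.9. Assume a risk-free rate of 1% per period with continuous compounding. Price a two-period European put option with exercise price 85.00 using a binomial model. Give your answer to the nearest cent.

4.75

Risk-neutral probability p = (e^0.01 − 0.9)/(1.2 − 0.9) = 0.1101/0.3000 = 0.3668
Terminal stock prices: S_uu = 129.6, S_ud = 97.2, S_dd = 72.9
Terminal payoffs (K − S): max(-44.6, 0) = 0, max(-12.2, 0) = 0, max(12.1, 0) = 12.1
Node u (S = 108): V_u = e^(−0.01)·[0.3668·0.0000 + 0.6332·0.0000] = 0.0000
Node d (S = 81): V_d = e^(−0.01)·[0.3668·0.0000 + 0.6332·12.1000] = 7.5851
Node 0 (S = 90): V_0 = e^(−0.01)·[0.3668·0.0000 + 0.6332·7.5851] = 4.7548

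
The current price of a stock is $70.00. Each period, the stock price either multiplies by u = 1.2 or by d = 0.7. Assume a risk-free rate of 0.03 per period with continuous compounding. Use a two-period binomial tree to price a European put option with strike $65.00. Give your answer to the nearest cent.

$5.94

Risk-neutral probability p = (e^0.03 − 0.7)/(1.2 − 0.7) = 0.3305/0.5000 = 0.6609
Terminal stock prices: S_uu = 100.8, S_ud = 58.8, S_dd = 34.3
Terminal payoffs (K − S): max(-35.8, 0) = 0, max(6.2, 0) = 6.2, max(30.7, 0) = 30.7
Node u (S = 84): V_u = e^(−0.03)·[0.6609·0.0000 + 0.3391·6.2000] = 2.0402
Node d (S = 49): V_d = e^(−0.03)·[0.6609·6.2000 + 0.3391·30.7000] = 14.0790
Node 0 (S = 70): V_0 = e^(−0.03)·[0.6609·2.0402 + 0.3391·14.0790] = 5.9415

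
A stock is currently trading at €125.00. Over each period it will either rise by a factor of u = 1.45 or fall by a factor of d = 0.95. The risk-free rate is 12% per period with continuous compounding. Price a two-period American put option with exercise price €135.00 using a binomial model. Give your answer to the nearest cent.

Risk-neutral probability p = (e^0.12 − 0.95)/(1.45 − 0.95) = 0.1775/0.5000 = 0.3550
Terminal stock prices: S_uu = 262.8, S_ud = 172.2, S_dd = 112.8
Terminal payoffs (K − S): max(-127.8, 0) = 0, max(-37.19, 0) = 0, max(22.19, 0) = 22.19
Node u (S = 181.2): continuation = e^(−0.12)·[0.3550·0.0000 + 0.6450·0.0000] = 0.0000; exercise value = 0.0000 ≤ continuation, so V_u = 0.0000
Node d (S = 118.8): continuation = e^(−0.12)·[0.3550·0.0000 + 0.6450·22.1875] = 12.6928; exercise value = 16.2500 > continuation, so V_d = 16.2500 (exercise)
Node 0 (S = 125): continuation = e^(−0.12)·[0.3550·0.0000 + 0.6450·16.2500] = 9.2961; exercise value = 10.0000 > continuation, so V_0 = 10.0000 (exercise)

€10.00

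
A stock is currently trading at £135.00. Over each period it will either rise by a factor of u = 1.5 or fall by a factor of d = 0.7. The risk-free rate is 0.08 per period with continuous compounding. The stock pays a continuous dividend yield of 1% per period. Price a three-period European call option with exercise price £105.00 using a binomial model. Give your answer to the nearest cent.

Per-period risk-free factor R = e^0.08 = 1.0833; dividend-adjusted growth = e^(0.08−0.01) = 1.0725.
Risk-neutral probability p = (1.0725 − 0.7)/(1.5 − 0.7) = 0.3725/0.8000 = 0.4656
Terminal stock prices: S_uuu = 455.6, S_uud = 212.6, S_udd = 99.22, S_ddd = 46.3
Terminal payoffs (S − K): max(350.6, 0) = 350.6, max(107.6, 0) = 107.6, max(-5.775, 0) = 0, max(-58.7, 0) = 0
Node uu (S = 303.8): V_uu = e^(−0.08)·[0.4656·350.6250 + 0.5344·107.6250] = 203.8004
Node ud (S = 141.8): V_ud = e^(−0.08)·[0.4656·107.6250 + 0.5344·0.0000] = 46.2610
Node dd (S = 66.15): V_dd = e^(−0.08)·[0.4656·0.0000 + 0.5344·0.0000] = 0.0000
Node u (S = 202.5): V_u = e^(−0.08)·[0.4656·203.8004 + 0.5344·46.2610] = 110.4203
Node d (S = 94.5): V_d = e^(−0.08)·[0.4656·46.2610 + 0.5344·0.0000] = 19.8846
Node 0 (S = 135): V_0 = e^(−0.08)·[0.4656·110.4203 + 0.5344·19.8846] = 57.2713

£57.27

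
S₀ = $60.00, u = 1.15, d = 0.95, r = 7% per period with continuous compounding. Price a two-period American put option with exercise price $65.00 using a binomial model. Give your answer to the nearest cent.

$5.00

Risk-neutral probability p = (e^0.07 − 0.95)/(1.15 − 0.95) = 0.1225/0.2000 = 0.6125
Terminal stock prices: S_uu = 79.35, S_ud = 65.55, S_dd = 54.15
Terminal payoffs (K − S): max(-14.35, 0) = 0, max(-0.55, 0) = 0, max(10.85, 0) = 10.85
Node u (S = 69): continuation = e^(−0.07)·[0.6125·0.0000 + 0.3875·0.0000] = 0.0000; exercise value = 0.0000 ≤ continuation, so V_u = 0.0000
Node d (S = 57): continuation = e^(−0.07)·[0.6125·0.0000 + 0.3875·10.8500] = 3.9197; exercise value = 8.0000 > continuation, so V_d = 8.0000 (exercise)
Node 0 (S = 60): continuation = e^(−0.07)·[0.6125·0.0000 + 0.3875·8.0000] = 2.8901; exercise value = 5.0000 > continuation, so V_0 = 5.0000 (exercise)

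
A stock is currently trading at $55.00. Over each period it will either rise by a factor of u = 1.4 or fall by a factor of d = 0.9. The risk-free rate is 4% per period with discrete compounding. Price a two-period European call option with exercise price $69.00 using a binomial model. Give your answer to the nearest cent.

Risk-neutral probability p = (1 + 0.04 − 0.9)/(1.4 − 0.9) = 0.1400/0.5000 = 0.2800
Terminal stock prices: S_uu = 107.8, S_ud = 69.3, S_dd = 44.55
Terminal payoffs (S − K): max(38.8, 0) = 38.8, max(0.3, 0) = 0.3, max(-24.45, 0) = 0
Node u (S = 77): V_u = 1/1.04·[0.2800·38.8000 + 0.7200·0.3000] = 10.6538
Node d (S = 49.5): V_d = 1/1.04·[0.2800·0.3000 + 0.7200·0.0000] = 0.0808
Node 0 (S = 55): V_0 = 1/1.04·[0.2800·10.6538 + 0.7200·0.0808] = 2.9243

$2.92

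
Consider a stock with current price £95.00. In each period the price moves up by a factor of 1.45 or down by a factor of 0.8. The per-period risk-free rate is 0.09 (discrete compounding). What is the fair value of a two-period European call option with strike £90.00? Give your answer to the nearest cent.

£26.79

Risk-neutral probability p = (1 + 0.09 − 0.8)/(1.45 − 0.8) = 0.2900/0.6500 = 0.4462
Terminal stock prices: S_uu = 199.7, S_ud = 110.2, S_dd = 60.8
Terminal payoffs (S − K): max(109.7, 0) = 109.7, max(20.2, 0) = 20.2, max(-29.2, 0) = 0
Node u (S = 137.8): V_u = 1/1.09·[0.4462·109.7375 + 0.5538·20.2000] = 55.1812
Node d (S = 76): V_d = 1/1.09·[0.4462·20.2000 + 0.5538·0.0000] = 8.2682
Node 0 (S = 95): V_0 = 1/1.09·[0.4462·55.1812 + 0.5538·8.2682] = 26.7877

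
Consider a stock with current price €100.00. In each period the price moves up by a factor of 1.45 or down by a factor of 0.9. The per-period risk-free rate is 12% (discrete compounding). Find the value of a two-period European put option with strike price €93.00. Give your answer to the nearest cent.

Risk-neutral probability p = (1 + 0.12 − 0.9)/(1.45 − 0.9) = 0.2200/0.5500 = 0.4000
Terminal stock prices: S_uu = 210.2, S_ud = 130.5, S_dd = 81
Terminal payoffs (K − S): max(-117.2, 0) = 0, max(-37.5, 0) = 0, max(12, 0) = 12
Node u (S = 145): V_u = 1/1.12·[0.4000·0.0000 + 0.6000·0.0000] = 0.0000
Node d (S = 90): V_d = 1/1.12·[0.4000·0.0000 + 0.6000·12.0000] = 6.4286
Node 0 (S = 100): V_0 = 1/1.12·[0.4000·0.0000 + 0.6000·6.4286] = 3.4439

€3.44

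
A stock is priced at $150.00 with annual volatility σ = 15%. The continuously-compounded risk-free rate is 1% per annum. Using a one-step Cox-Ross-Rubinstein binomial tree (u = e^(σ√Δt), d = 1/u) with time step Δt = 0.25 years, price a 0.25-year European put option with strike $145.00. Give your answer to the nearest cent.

CRR parameters: u = e^(σ√Δt) = e^(0.15·√0.25) = 1.0779, d = 1/u = 0.9277
Per-period rate: rΔt = 0.01·0.25 = 0.0025, so R = e^0.0025 = 1.0025
Risk-neutral probability p = (e^0.0025 − 0.9277)/(1.0779 − 0.9277) = 0.0748/0.1501 = 0.4979
Terminal stock prices: S_u = 161.7, S_d = 139.2
Terminal payoffs (K − S): max(-16.68, 0) = 0, max(5.838, 0) = 5.838
Node 0 (S = 150): V_0 = e^(−0.0025)·[0.4979·0.0000 + 0.5021·5.8385] = 2.9240

$2.92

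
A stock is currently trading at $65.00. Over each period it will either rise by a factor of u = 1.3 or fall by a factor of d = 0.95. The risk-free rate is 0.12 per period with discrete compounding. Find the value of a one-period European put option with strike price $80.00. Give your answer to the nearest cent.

Risk-neutral probability p = (1 + 0.12 − 0.95)/(1.3 − 0.95) = 0.1700/0.3500 = 0.4857
Terminal stock prices: S_u = 84.5, S_d = 61.75
Terminal payoffs (K − S): max(-4.5, 0) = 0, max(18.25, 0) = 18.25
Node 0 (S = 65): V_0 = 1/1.12·[0.4857·0.0000 + 0.5143·18.2500] = 8.3801

$8.38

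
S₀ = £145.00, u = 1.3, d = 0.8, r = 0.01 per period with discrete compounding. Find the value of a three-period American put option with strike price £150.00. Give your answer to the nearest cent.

£26.92

Risk-neutral probability p = (1 + 0.01 − 0.8)/(1.3 − 0.8) = 0.2100/0.5000 = 0.4200
Terminal stock prices: S_uuu = 318.6, S_uud = 196, S_udd = 120.6, S_ddd = 74.24
Terminal payoffs (K − S): max(-168.6, 0) = 0, max(-46.04, 0) = 0, max(29.36, 0) = 29.36, max(75.76, 0) = 75.76
Node uu (S = 245.1): continuation = 1/1.01·[0.4200·0.0000 + 0.5800·0.0000] = 0.0000; exercise value = 0.0000 ≤ continuation, so V_uu = 0.0000
Node ud (S = 150.8): continuation = 1/1.01·[0.4200·0.0000 + 0.5800·29.3600] = 16.8602; exercise value = 0.0000 ≤ continuation, so V_ud = 16.8602
Node dd (S = 92.8): continuation = 1/1.01·[0.4200·29.3600 + 0.5800·75.7600] = 55.7149; exercise value = 57.2000 > continuation, so V_dd = 57.2000 (exercise)
Node u (S = 188.5): continuation = 1/1.01·[0.4200·0.0000 + 0.5800·16.8602] = 9.6821; exercise value = 0.0000 ≤ continuation, so V_u = 9.6821
Node d (S = 116): continuation = 1/1.01·[0.4200·16.8602 + 0.5800·57.2000] = 39.8587; exercise value = 34.0000 ≤ continuation, so V_d = 39.8587
Node 0 (S = 145): continuation = 1/1.01·[0.4200·9.6821 + 0.5800·39.8587] = 26.9154; exercise value = 5.0000 ≤ continuation, so V_0 = 26.9154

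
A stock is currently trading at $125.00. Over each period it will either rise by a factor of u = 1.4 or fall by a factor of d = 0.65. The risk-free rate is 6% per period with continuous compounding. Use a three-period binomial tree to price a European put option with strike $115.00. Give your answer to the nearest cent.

$17.66

Risk-neutral probability p = (e^0.06 − 0.65)/(1.4 − 0.65) = 0.4118/0.7500 = 0.5491
Terminal stock prices: S_uuu = 343, S_uud = 159.2, S_udd = 73.94, S_ddd = 34.33
Terminal payoffs (K − S): max(-228, 0) = 0, max(-44.25, 0) = 0, max(41.06, 0) = 41.06, max(80.67, 0) = 80.67
Node uu (S = 245): V_uu = e^(−0.06)·[0.5491·0.0000 + 0.4509·0.0000] = 0.0000
Node ud (S = 113.8): V_ud = e^(−0.06)·[0.5491·0.0000 + 0.4509·41.0625] = 17.4363
Node dd (S = 52.81): V_dd = e^(−0.06)·[0.5491·41.0625 + 0.4509·80.6719] = 55.4904
Node u (S = 175): V_u = e^(−0.06)·[0.5491·0.0000 + 0.4509·17.4363] = 7.4039
Node d (S = 81.25): V_d = e^(−0.06)·[0.5491·17.4363 + 0.4509·55.4904] = 32.5797
Node 0 (S = 125): V_0 = e^(−0.06)·[0.5491·7.4039 + 0.4509·32.5797] = 17.6631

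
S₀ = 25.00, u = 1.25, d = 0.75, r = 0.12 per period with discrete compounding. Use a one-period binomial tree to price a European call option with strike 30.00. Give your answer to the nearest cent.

Risk-neutral probability p = (1 + 0.12 − 0.75)/(1.25 − 0.75) = 0.3700/0.5000 = 0.7400
Terminal stock prices: S_u = 31.25, S_d = 18.75
Terminal payoffs (S − K): max(1.25, 0) = 1.25, max(-11.25, 0) = 0
Node 0 (S = 25): V_0 = 1/1.12·[0.7400·1.2500 + 0.2600·0.0000] = 0.8259

0.83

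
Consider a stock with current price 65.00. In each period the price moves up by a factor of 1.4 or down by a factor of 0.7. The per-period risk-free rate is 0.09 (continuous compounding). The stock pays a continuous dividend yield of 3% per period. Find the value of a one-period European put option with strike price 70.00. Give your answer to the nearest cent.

Per-period risk-free factor R = e^0.09 = 1.0942; dividend-adjusted growth = e^(0.09−0.03) = 1.0618.
Risk-neutral probability p = (1.0618 − 0.7)/(1.4 − 0.7) = 0.3618/0.7000 = 0.5169
Terminal stock prices: S_u = 91, S_d = 45.5
Terminal payoffs (K − S): max(-21, 0) = 0, max(24.5, 0) = 24.5
Node 0 (S = 65): V_0 = e^(−0.09)·[0.5169·0.0000 + 0.4831·24.5000] = 10.8170

10.82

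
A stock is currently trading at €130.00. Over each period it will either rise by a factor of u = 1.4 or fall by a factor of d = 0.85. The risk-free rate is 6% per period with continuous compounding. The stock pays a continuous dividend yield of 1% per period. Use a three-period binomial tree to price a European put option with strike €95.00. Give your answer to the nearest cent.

Per-period risk-free factor R = e^0.06 = 1.0618; dividend-adjusted growth = e^(0.06−0.01) = 1.0513.
Risk-neutral probability p = (1.0513 − 0.85)/(1.4 − 0.85) = 0.2013/0.5500 = 0.3659
Terminal stock prices: S_uuu = 356.7, S_uud = 216.6, S_udd = 131.5, S_ddd = 79.84
Terminal payoffs (K − S): max(-261.7, 0) = 0, max(-121.6, 0) = 0, max(-36.49, 0) = 0, max(15.16, 0) = 15.16
Node uu (S = 254.8): V_uu = e^(−0.06)·[0.3659·0.0000 + 0.6341·0.0000] = 0.0000
Node ud (S = 154.7): V_ud = e^(−0.06)·[0.3659·0.0000 + 0.6341·0.0000] = 0.0000
Node dd (S = 93.92): V_dd = e^(−0.06)·[0.3659·0.0000 + 0.6341·15.1638] = 9.0547
Node u (S = 182): V_u = e^(−0.06)·[0.3659·0.0000 + 0.6341·0.0000] = 0.0000
Node d (S = 110.5): V_d = e^(−0.06)·[0.3659·0.0000 + 0.6341·9.0547] = 5.4068
Node 0 (S = 130): V_0 = e^(−0.06)·[0.3659·0.0000 + 0.6341·5.4068] = 3.2286

€3.23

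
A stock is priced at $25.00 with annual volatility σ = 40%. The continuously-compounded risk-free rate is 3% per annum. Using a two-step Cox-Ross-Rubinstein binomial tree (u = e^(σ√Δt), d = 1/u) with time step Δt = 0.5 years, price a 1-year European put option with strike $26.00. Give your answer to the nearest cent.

$3.87

CRR parameters: u = e^(σ√Δt) = e^(0.4·√0.5) = 1.3269, d = 1/u = 0.7536
Per-period rate: rΔt = 0.03·0.5 = 0.015, so R = e^0.015 = 1.0151
Risk-neutral probability p = (e^0.015 − 0.7536)/(1.3269 − 0.7536) = 0.2615/0.5733 = 0.4561
Terminal stock prices: S_uu = 44.02, S_ud = 25, S_dd = 14.2
Terminal payoffs (K − S): max(-18.02, 0) = 0, max(1, 0) = 1, max(11.8, 0) = 11.8
Node u (S = 33.17): V_u = e^(−0.015)·[0.4561·0.0000 + 0.5439·1.0000] = 0.5358
Node d (S = 18.84): V_d = e^(−0.015)·[0.4561·1.0000 + 0.5439·11.8007] = 6.7720
Node 0 (S = 25): V_0 = e^(−0.015)·[0.4561·0.5358 + 0.5439·6.7720] = 3.8690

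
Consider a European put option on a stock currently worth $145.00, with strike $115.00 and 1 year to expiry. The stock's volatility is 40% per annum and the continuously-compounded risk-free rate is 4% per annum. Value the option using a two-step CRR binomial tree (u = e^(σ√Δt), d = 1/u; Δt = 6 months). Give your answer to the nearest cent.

$8.98

CRR parameters: u = e^(σ√Δt) = e^(0.4·√0.5) = 1.3269, d = 1/u = 0.7536
Per-period rate: rΔt = 0.04·0.5 = 0.02, so R = e^0.02 = 1.0202
Risk-neutral probability p = (e^0.02 − 0.7536)/(1.3269 − 0.7536) = 0.2666/0.5733 = 0.4650
Terminal stock prices: S_uu = 255.3, S_ud = 145, S_dd = 82.36
Terminal payoffs (K − S): max(-140.3, 0) = 0, max(-30, 0) = 0, max(32.64, 0) = 32.64
Node u (S = 192.4): V_u = e^(−0.02)·[0.4650·0.0000 + 0.5350·0.0000] = 0.0000
Node d (S = 109.3): V_d = e^(−0.02)·[0.4650·0.0000 + 0.5350·32.6442] = 17.1190
Node 0 (S = 145): V_0 = e^(−0.02)·[0.4650·0.0000 + 0.5350·17.1190] = 8.9773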